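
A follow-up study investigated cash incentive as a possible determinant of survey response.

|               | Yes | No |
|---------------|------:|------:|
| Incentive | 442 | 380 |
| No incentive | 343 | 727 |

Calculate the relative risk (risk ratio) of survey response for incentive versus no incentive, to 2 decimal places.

1.68

Cells: a = 442, b = 380, c = 343, d = 727.
Risk in exposed = 442/822 = 0.53771; risk in unexposed = 343/1070 = 0.32056.
RR = 0.53771 / 0.32056 = 1.67741
The risk among the exposed is 1.68 times that among the unexposed.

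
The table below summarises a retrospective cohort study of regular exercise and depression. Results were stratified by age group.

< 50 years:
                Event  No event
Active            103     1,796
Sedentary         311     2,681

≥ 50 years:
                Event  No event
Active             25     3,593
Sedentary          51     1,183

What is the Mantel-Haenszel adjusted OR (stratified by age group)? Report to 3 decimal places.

OR_MH = Σ(aᵢdᵢ/nᵢ) / Σ(bᵢcᵢ/nᵢ), where nᵢ is the stratum total.
Stratum 1 (< 50 years): n = 4891; a·d/n = 103·2681/4891 = 56.4594; b·c/n = 1796·311/4891 = 114.2008
Stratum 2 (≥ 50 years): n = 4852; a·d/n = 25·1183/4852 = 6.0954; b·c/n = 3593·51/4852 = 37.7665
OR_MH = (56.4594 + 6.0954) / (114.2008 + 37.7665) = 62.5548 / 151.9673 = 0.41163

0.412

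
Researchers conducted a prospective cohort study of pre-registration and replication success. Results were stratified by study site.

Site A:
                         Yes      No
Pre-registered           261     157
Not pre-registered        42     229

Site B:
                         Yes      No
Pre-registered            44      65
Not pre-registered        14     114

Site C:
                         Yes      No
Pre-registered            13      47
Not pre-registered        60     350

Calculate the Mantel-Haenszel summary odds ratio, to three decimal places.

OR_MH = Σ(aᵢdᵢ/nᵢ) / Σ(bᵢcᵢ/nᵢ), where nᵢ is the stratum total.
Stratum 1 (Site A): n = 689; a·d/n = 261·229/689 = 86.7475; b·c/n = 157·42/689 = 9.5704
Stratum 2 (Site B): n = 237; a·d/n = 44·114/237 = 21.1646; b·c/n = 65·14/237 = 3.8397
Stratum 3 (Site C): n = 470; a·d/n = 13·350/470 = 9.6809; b·c/n = 47·60/470 = 6.0000
OR_MH = (86.7475 + 21.1646 + 9.6809) / (9.5704 + 3.8397 + 6.0000) = 117.5929 / 19.4101 = 6.05835

6.058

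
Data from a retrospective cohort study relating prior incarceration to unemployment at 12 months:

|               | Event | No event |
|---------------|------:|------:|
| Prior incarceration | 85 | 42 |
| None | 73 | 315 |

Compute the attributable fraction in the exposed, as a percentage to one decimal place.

Cells: a = 85, b = 42, c = 73, d = 315.
Risk in exposed = 85/127 = 0.66929; risk in unexposed = 73/388 = 0.18814.
RR = 0.66929/0.18814 = 3.55733
AR% = (RR − 1)/RR × 100 = (3.55733 − 1)/3.55733 × 100 = 71.8890%

71.9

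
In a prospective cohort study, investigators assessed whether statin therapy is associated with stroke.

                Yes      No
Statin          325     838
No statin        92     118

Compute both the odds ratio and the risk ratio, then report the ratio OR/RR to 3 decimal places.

Cells: a = 325, b = 838, c = 92, d = 118.
OR = (325·118)/(838·92) = 38350/77096 = 0.49743
Risk in exposed = 325/1163 = 0.27945; risk in unexposed = 92/210 = 0.43810; RR = 0.63787
OR/RR = 0.49743 / 0.63787 = 0.77983
The outcome is not rare, so the OR lies further from 1 than the RR.

0.780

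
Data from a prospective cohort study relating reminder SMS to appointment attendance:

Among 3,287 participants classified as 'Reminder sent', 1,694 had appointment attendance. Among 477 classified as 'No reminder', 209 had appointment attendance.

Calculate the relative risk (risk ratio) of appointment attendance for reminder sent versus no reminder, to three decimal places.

From the description: a = 1694, b = 1593, c = 209, d = 268.
Risk in exposed = 1694/3287 = 0.51536; risk in unexposed = 209/477 = 0.43816.
RR = 0.51536 / 0.43816 = 1.17621
The risk among the exposed is 1.18 times that among the unexposed.

1.176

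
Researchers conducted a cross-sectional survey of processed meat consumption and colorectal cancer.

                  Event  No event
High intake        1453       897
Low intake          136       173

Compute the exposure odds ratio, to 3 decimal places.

2.061

Cells: a = 1453, b = 897, c = 136, d = 173.
OR = (a·d)/(b·c) = (1453 × 173) / (897 × 136) = 251369 / 121992 = 2.06054
The odds of colorectal cancer are about 2.06 times as high in the high intake group.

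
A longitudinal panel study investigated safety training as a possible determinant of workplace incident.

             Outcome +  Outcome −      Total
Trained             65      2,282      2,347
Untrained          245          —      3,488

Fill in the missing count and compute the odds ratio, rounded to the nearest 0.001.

0.377

The missing cell is in the unexposed row: 3488 − 245 = 3243.
So a = 65, b = 2282, c = 245, d = 3243.
OR = (a·d)/(b·c) = (65 × 3243) / (2282 × 245) = 210795 / 559090 = 0.37703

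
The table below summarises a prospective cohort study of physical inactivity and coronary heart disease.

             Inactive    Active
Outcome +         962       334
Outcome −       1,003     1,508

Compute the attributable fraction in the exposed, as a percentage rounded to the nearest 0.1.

Reading the table with exposure as columns: a = 962 (Inactive, case), b = 1003 (Inactive, non-case), c = 334 (Active, case), d = 1508.
Risk in exposed = 962/1965 = 0.48957; risk in unexposed = 334/1842 = 0.18132.
RR = 0.48957/0.18132 = 2.69995
AR% = (RR − 1)/RR × 100 = (2.69995 − 1)/2.69995 × 100 = 62.9623%

63.0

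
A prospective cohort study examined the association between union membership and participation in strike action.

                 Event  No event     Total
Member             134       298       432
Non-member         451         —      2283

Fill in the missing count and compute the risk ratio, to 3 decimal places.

The missing cell is in the unexposed row: 2283 − 451 = 1832.
So a = 134, b = 298, c = 451, d = 1832.
RR = [a/(a+b)] / [c/(c+d)] = (134/432) / (451/2283) = 0.31019/0.19755 = 1.57018

1.570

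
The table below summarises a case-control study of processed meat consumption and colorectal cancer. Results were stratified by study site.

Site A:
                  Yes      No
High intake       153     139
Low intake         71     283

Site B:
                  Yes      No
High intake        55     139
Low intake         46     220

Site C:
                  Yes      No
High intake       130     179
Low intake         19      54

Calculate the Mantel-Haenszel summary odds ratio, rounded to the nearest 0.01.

2.93

OR_MH = Σ(aᵢdᵢ/nᵢ) / Σ(bᵢcᵢ/nᵢ), where nᵢ is the stratum total.
Stratum 1 (Site A): n = 646; a·d/n = 153·283/646 = 67.0263; b·c/n = 139·71/646 = 15.2771
Stratum 2 (Site B): n = 460; a·d/n = 55·220/460 = 26.3043; b·c/n = 139·46/460 = 13.9000
Stratum 3 (Site C): n = 382; a·d/n = 130·54/382 = 18.3770; b·c/n = 179·19/382 = 8.9031
OR_MH = (67.0263 + 26.3043 + 18.3770) / (15.2771 + 13.9000 + 8.9031) = 111.7076 / 38.0802 = 2.93348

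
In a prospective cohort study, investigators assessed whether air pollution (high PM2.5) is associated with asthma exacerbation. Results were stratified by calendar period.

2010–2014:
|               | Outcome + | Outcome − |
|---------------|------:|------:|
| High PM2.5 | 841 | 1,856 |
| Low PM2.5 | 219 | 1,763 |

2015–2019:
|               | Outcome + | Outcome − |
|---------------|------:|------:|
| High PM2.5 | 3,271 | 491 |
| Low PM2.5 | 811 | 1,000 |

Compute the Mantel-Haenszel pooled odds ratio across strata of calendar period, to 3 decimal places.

OR_MH = Σ(aᵢdᵢ/nᵢ) / Σ(bᵢcᵢ/nᵢ), where nᵢ is the stratum total.
Stratum 1 (2010–2014): n = 4679; a·d/n = 841·1763/4679 = 316.8803; b·c/n = 1856·219/4679 = 86.8698
Stratum 2 (2015–2019): n = 5573; a·d/n = 3271·1000/5573 = 586.9370; b·c/n = 491·811/5573 = 71.4518
OR_MH = (316.8803 + 586.9370) / (86.8698 + 71.4518) = 903.8173 / 158.3217 = 5.70874

5.709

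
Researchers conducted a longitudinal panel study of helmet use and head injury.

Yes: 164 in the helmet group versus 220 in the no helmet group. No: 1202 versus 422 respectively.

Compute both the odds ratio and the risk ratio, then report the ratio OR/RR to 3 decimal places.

From the description: a = 164, b = 1202, c = 220, d = 422.
OR = (164·422)/(1202·220) = 69208/264440 = 0.26172
Risk in exposed = 164/1366 = 0.12006; risk in unexposed = 220/642 = 0.34268; RR = 0.35035
OR/RR = 0.26172 / 0.35035 = 0.74701
The outcome is not rare, so the OR lies further from 1 than the RR.

0.747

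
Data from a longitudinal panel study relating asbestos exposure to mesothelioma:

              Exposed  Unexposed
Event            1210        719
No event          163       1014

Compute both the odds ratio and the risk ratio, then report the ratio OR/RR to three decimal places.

Reading the table with exposure as columns: a = 1210 (Exposed, case), b = 163 (Exposed, non-case), c = 719 (Unexposed, case), d = 1014.
OR = (1210·1014)/(163·719) = 1226940/117197 = 10.46904
Risk in exposed = 1210/1373 = 0.88128; risk in unexposed = 719/1733 = 0.41489; RR = 2.12415
OR/RR = 10.46904 / 2.12415 = 4.92859
The outcome is not rare, so the OR lies further from 1 than the RR.

4.929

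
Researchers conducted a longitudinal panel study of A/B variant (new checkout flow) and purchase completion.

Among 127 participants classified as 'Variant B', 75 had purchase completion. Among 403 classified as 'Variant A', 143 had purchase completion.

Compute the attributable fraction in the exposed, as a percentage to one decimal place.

From the description: a = 75, b = 52, c = 143, d = 260.
Risk in exposed = 75/127 = 0.59055; risk in unexposed = 143/403 = 0.35484.
RR = 0.59055/0.35484 = 1.66428
AR% = (RR − 1)/RR × 100 = (1.66428 − 1)/1.66428 × 100 = 39.9140%

39.9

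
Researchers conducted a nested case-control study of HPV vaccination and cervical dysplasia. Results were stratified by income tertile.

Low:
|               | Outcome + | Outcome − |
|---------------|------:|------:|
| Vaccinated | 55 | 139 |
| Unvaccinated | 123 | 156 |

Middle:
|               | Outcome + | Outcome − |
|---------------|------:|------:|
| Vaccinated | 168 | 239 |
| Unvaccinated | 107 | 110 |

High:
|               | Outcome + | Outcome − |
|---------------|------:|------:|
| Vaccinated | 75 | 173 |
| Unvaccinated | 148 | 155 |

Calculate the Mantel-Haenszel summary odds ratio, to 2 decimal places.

OR_MH = Σ(aᵢdᵢ/nᵢ) / Σ(bᵢcᵢ/nᵢ), where nᵢ is the stratum total.
Stratum 1 (Low): n = 473; a·d/n = 55·156/473 = 18.1395; b·c/n = 139·123/473 = 36.1459
Stratum 2 (Middle): n = 624; a·d/n = 168·110/624 = 29.6154; b·c/n = 239·107/624 = 40.9824
Stratum 3 (High): n = 551; a·d/n = 75·155/551 = 21.0980; b·c/n = 173·148/551 = 46.4682
OR_MH = (18.1395 + 29.6154 + 21.0980) / (36.1459 + 40.9824 + 46.4682) = 68.8529 / 123.5965 = 0.55708

0.56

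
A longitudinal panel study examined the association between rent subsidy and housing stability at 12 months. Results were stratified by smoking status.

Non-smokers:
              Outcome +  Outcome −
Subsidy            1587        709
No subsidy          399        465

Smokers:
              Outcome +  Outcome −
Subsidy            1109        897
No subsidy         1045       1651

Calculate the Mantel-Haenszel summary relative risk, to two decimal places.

RR_MH = Σ(aᵢ·n₀ᵢ/nᵢ) / Σ(cᵢ·n₁ᵢ/nᵢ), with n₁ᵢ = aᵢ+bᵢ (exposed), n₀ᵢ = cᵢ+dᵢ (unexposed), nᵢ = n₁ᵢ+n₀ᵢ.
Stratum 1 (Non-smokers): n₁ = 2296, n₀ = 864, n = 3160; a·n₀/n = 1587·864/3160 = 433.9139; c·n₁/n = 399·2296/3160 = 289.9063
Stratum 2 (Smokers): n₁ = 2006, n₀ = 2696, n = 4702; a·n₀/n = 1109·2696/4702 = 635.8707; c·n₁/n = 1045·2006/4702 = 445.8252
RR_MH = (433.9139 + 635.8707) / (289.9063 + 445.8252) = 1069.7846 / 735.7315 = 1.45404

1.45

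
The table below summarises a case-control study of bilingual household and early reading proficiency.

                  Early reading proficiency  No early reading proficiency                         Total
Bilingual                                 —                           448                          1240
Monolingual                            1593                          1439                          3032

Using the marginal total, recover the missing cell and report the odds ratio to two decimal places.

The missing cell is in the exposed row: 1240 − 448 = 792.
So a = 792, b = 448, c = 1593, d = 1439.
OR = (a·d)/(b·c) = (792 × 1439) / (448 × 1593) = 1139688 / 713664 = 1.59695

1.60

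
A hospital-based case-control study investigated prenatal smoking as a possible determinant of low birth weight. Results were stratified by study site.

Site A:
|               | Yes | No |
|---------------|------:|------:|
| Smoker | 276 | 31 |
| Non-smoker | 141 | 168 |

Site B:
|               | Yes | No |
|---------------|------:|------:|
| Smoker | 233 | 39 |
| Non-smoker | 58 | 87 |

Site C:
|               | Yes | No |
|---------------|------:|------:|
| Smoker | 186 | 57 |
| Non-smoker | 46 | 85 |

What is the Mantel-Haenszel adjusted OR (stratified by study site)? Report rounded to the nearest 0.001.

OR_MH = Σ(aᵢdᵢ/nᵢ) / Σ(bᵢcᵢ/nᵢ), where nᵢ is the stratum total.
Stratum 1 (Site A): n = 616; a·d/n = 276·168/616 = 75.2727; b·c/n = 31·141/616 = 7.0958
Stratum 2 (Site B): n = 417; a·d/n = 233·87/417 = 48.6115; b·c/n = 39·58/417 = 5.4245
Stratum 3 (Site C): n = 374; a·d/n = 186·85/374 = 42.2727; b·c/n = 57·46/374 = 7.0107
OR_MH = (75.2727 + 48.6115 + 42.2727) / (7.0958 + 5.4245 + 7.0107) = 166.1570 / 19.5309 = 8.50737

8.507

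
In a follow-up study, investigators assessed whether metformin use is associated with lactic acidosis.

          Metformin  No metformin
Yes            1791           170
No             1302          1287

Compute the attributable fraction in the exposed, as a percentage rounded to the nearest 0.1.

Reading the table with exposure as columns: a = 1791 (Metformin, case), b = 1302 (Metformin, non-case), c = 170 (No metformin, case), d = 1287.
Risk in exposed = 1791/3093 = 0.57905; risk in unexposed = 170/1457 = 0.11668.
RR = 0.57905/0.11668 = 4.96279
AR% = (RR − 1)/RR × 100 = (4.96279 − 1)/4.96279 × 100 = 79.8501%

79.9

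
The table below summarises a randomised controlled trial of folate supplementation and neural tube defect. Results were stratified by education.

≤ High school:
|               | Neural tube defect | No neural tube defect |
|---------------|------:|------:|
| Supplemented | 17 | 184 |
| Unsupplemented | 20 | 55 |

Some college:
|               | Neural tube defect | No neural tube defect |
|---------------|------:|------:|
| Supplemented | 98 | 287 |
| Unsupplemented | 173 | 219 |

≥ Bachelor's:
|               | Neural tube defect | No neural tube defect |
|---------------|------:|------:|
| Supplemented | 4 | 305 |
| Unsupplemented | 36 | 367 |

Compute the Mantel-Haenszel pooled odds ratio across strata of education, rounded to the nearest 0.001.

OR_MH = Σ(aᵢdᵢ/nᵢ) / Σ(bᵢcᵢ/nᵢ), where nᵢ is the stratum total.
Stratum 1 (≤ High school): n = 276; a·d/n = 17·55/276 = 3.3877; b·c/n = 184·20/276 = 13.3333
Stratum 2 (Some college): n = 777; a·d/n = 98·219/777 = 27.6216; b·c/n = 287·173/777 = 63.9009
Stratum 3 (≥ Bachelor's): n = 712; a·d/n = 4·367/712 = 2.0618; b·c/n = 305·36/712 = 15.4213
OR_MH = (3.3877 + 27.6216 + 2.0618) / (13.3333 + 63.9009 + 15.4213) = 33.0711 / 92.6556 = 0.35693

0.357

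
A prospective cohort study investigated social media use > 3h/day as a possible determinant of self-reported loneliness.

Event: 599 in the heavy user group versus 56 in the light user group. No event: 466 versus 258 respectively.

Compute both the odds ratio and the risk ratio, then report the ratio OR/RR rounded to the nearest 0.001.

From the description: a = 599, b = 466, c = 56, d = 258.
OR = (599·258)/(466·56) = 154542/26096 = 5.92206
Risk in exposed = 599/1065 = 0.56244; risk in unexposed = 56/314 = 0.17834; RR = 3.15369
OR/RR = 5.92206 / 3.15369 = 1.87782
The outcome is not rare, so the OR lies further from 1 than the RR.

1.878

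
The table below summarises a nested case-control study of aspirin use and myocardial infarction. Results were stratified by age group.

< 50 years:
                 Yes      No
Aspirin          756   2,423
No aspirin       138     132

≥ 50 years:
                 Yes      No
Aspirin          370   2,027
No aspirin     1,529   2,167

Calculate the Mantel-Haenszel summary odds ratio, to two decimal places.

0.27

OR_MH = Σ(aᵢdᵢ/nᵢ) / Σ(bᵢcᵢ/nᵢ), where nᵢ is the stratum total.
Stratum 1 (< 50 years): n = 3449; a·d/n = 756·132/3449 = 28.9336; b·c/n = 2423·138/3449 = 96.9481
Stratum 2 (≥ 50 years): n = 6093; a·d/n = 370·2167/6093 = 131.5920; b·c/n = 2027·1529/6093 = 508.6629
OR_MH = (28.9336 + 131.5920) / (96.9481 + 508.6629) = 160.5256 / 605.6110 = 0.26506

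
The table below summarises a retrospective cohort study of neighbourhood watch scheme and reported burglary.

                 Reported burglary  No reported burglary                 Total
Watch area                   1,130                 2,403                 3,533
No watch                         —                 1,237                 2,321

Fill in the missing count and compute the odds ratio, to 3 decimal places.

0.537

The missing cell is in the unexposed row: 2321 − 1237 = 1084.
So a = 1130, b = 2403, c = 1084, d = 1237.
OR = (a·d)/(b·c) = (1130 × 1237) / (2403 × 1084) = 1397810 / 2604852 = 0.53662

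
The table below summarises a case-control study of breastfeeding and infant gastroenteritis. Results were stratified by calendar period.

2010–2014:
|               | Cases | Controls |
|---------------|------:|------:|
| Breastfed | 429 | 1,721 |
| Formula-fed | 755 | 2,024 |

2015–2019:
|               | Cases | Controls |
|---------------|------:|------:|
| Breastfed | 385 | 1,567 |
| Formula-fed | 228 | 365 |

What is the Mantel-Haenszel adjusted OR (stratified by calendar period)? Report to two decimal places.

0.57

OR_MH = Σ(aᵢdᵢ/nᵢ) / Σ(bᵢcᵢ/nᵢ), where nᵢ is the stratum total.
Stratum 1 (2010–2014): n = 4929; a·d/n = 429·2024/4929 = 176.1607; b·c/n = 1721·755/4929 = 263.6143
Stratum 2 (2015–2019): n = 2545; a·d/n = 385·365/2545 = 55.2161; b·c/n = 1567·228/2545 = 140.3835
OR_MH = (176.1607 + 55.2161) / (263.6143 + 140.3835) = 231.3768 / 403.9978 = 0.57272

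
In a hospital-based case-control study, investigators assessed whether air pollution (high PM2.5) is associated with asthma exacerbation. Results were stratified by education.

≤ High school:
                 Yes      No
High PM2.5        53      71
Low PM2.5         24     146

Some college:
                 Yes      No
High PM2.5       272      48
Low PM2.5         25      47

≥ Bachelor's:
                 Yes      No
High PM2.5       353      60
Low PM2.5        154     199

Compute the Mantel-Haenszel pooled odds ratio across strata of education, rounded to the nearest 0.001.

7.201

OR_MH = Σ(aᵢdᵢ/nᵢ) / Σ(bᵢcᵢ/nᵢ), where nᵢ is the stratum total.
Stratum 1 (≤ High school): n = 294; a·d/n = 53·146/294 = 26.3197; b·c/n = 71·24/294 = 5.7959
Stratum 2 (Some college): n = 392; a·d/n = 272·47/392 = 32.6122; b·c/n = 48·25/392 = 3.0612
Stratum 3 (≥ Bachelor's): n = 766; a·d/n = 353·199/766 = 91.7063; b·c/n = 60·154/766 = 12.0627
OR_MH = (26.3197 + 32.6122 + 91.7063) / (5.7959 + 3.0612 + 12.0627) = 150.6382 / 20.9198 = 7.20075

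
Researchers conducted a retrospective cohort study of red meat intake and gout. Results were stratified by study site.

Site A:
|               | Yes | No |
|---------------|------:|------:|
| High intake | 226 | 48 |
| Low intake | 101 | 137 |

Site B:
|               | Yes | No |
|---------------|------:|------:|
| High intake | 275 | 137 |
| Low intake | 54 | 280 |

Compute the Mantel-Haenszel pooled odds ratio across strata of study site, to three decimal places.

OR_MH = Σ(aᵢdᵢ/nᵢ) / Σ(bᵢcᵢ/nᵢ), where nᵢ is the stratum total.
Stratum 1 (Site A): n = 512; a·d/n = 226·137/512 = 60.4727; b·c/n = 48·101/512 = 9.4688
Stratum 2 (Site B): n = 746; a·d/n = 275·280/746 = 103.2172; b·c/n = 137·54/746 = 9.9169
OR_MH = (60.4727 + 103.2172) / (9.4688 + 9.9169) = 163.6898 / 19.3856 = 8.44387

8.444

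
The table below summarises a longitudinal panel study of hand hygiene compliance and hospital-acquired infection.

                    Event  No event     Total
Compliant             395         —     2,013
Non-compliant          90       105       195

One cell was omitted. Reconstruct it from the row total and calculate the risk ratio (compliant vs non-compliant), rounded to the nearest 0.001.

0.425

The missing cell is in the exposed row: 2013 − 395 = 1618.
So a = 395, b = 1618, c = 90, d = 105.
RR = [a/(a+b)] / [c/(c+d)] = (395/2013) / (90/195) = 0.19622/0.46154 = 0.42515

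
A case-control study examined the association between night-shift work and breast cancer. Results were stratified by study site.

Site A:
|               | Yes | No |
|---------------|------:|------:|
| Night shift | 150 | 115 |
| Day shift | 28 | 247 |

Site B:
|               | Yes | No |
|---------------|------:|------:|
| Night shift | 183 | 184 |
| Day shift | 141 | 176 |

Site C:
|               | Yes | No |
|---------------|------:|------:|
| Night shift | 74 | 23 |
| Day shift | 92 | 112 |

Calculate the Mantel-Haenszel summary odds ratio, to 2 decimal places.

2.81

OR_MH = Σ(aᵢdᵢ/nᵢ) / Σ(bᵢcᵢ/nᵢ), where nᵢ is the stratum total.
Stratum 1 (Site A): n = 540; a·d/n = 150·247/540 = 68.6111; b·c/n = 115·28/540 = 5.9630
Stratum 2 (Site B): n = 684; a·d/n = 183·176/684 = 47.0877; b·c/n = 184·141/684 = 37.9298
Stratum 3 (Site C): n = 301; a·d/n = 74·112/301 = 27.5349; b·c/n = 23·92/301 = 7.0299
OR_MH = (68.6111 + 47.0877 + 27.5349) / (5.9630 + 37.9298 + 7.0299) = 143.2337 / 50.9227 = 2.81277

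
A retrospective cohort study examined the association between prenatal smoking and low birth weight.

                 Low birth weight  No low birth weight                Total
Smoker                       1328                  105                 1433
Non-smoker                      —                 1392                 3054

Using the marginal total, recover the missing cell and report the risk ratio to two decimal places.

The missing cell is in the unexposed row: 3054 − 1392 = 1662.
So a = 1328, b = 105, c = 1662, d = 1392.
RR = [a/(a+b)] / [c/(c+d)] = (1328/1433) / (1662/3054) = 0.92673/0.54420 = 1.70290

1.70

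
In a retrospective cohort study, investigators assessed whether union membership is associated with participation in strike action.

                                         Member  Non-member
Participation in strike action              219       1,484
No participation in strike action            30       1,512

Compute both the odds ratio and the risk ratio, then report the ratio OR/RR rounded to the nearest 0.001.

4.189

Reading the table with exposure as columns: a = 219 (Member, case), b = 30 (Member, non-case), c = 1484 (Non-member, case), d = 1512.
OR = (219·1512)/(30·1484) = 331128/44520 = 7.43774
Risk in exposed = 219/249 = 0.87952; risk in unexposed = 1484/2996 = 0.49533; RR = 1.77563
OR/RR = 7.43774 / 1.77563 = 4.18879
The outcome is not rare, so the OR lies further from 1 than the RR.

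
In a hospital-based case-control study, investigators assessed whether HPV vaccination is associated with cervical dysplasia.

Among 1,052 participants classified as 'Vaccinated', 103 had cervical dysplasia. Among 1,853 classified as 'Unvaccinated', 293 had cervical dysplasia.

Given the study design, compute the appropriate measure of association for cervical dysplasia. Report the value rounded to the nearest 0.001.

0.578

From the description: a = 103, b = 949, c = 293, d = 1560.
This is a hospital-based case-control study: participants were sampled on outcome status, so risks in the source population cannot be estimated directly — relative risk is not valid here. The odds ratio is the appropriate measure.
OR = (a·d)/(b·c) = (103 × 1560) / (949 × 293) = 160680 / 278057 = 0.57787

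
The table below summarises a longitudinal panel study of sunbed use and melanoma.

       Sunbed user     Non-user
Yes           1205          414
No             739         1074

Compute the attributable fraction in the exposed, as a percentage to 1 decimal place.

55.1

Reading the table with exposure as columns: a = 1205 (Sunbed user, case), b = 739 (Sunbed user, non-case), c = 414 (Non-user, case), d = 1074.
Risk in exposed = 1205/1944 = 0.61986; risk in unexposed = 414/1488 = 0.27823.
RR = 0.61986/0.27823 = 2.22789
AR% = (RR − 1)/RR × 100 = (2.22789 − 1)/2.22789 × 100 = 55.1144%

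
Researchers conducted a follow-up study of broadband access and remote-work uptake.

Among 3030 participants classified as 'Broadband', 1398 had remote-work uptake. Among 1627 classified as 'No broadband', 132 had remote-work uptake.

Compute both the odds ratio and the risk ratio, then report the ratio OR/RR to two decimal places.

From the description: a = 1398, b = 1632, c = 132, d = 1495.
OR = (1398·1495)/(1632·132) = 2090010/215424 = 9.70184
Risk in exposed = 1398/3030 = 0.46139; risk in unexposed = 132/1627 = 0.08113; RR = 5.68693
OR/RR = 9.70184 / 5.68693 = 1.70599
The outcome is not rare, so the OR lies further from 1 than the RR.

1.71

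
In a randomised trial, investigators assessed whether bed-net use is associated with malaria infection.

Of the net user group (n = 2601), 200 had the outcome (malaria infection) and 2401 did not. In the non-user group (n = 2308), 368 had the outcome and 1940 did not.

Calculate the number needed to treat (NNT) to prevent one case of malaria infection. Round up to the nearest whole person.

13

Risk in treated group = 200/2601 = 0.07689; risk in control = 368/2308 = 0.15945.
Absolute risk reduction = 0.15945 − 0.07689 = 0.08255
NNT = 1 / ARR = 1 / 0.08255 = 12.114 → round up → 13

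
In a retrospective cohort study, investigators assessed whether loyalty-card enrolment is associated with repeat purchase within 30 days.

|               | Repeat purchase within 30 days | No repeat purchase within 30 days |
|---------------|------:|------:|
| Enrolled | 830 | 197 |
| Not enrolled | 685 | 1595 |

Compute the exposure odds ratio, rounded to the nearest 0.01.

Cells: a = 830, b = 197, c = 685, d = 1595.
OR = (a·d)/(b·c) = (830 × 1595) / (197 × 685) = 1323850 / 134945 = 9.81029
The odds of repeat purchase within 30 days are about 9.81 times as high in the enrolled group.

9.81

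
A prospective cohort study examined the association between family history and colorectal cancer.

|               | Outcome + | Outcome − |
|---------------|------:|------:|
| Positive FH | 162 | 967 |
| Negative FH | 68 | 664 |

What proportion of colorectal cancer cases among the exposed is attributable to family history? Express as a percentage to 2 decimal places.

Cells: a = 162, b = 967, c = 68, d = 664.
Risk in exposed = 162/1129 = 0.14349; risk in unexposed = 68/732 = 0.09290.
RR = 0.14349/0.09290 = 1.54463
AR% = (RR − 1)/RR × 100 = (1.54463 − 1)/1.54463 × 100 = 35.2594%

35.26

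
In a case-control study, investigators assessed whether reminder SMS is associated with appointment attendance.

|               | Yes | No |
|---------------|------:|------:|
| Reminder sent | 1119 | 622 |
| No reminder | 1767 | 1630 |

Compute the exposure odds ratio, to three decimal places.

Cells: a = 1119, b = 622, c = 1767, d = 1630.
OR = (a·d)/(b·c) = (1119 × 1630) / (622 × 1767) = 1823970 / 1099074 = 1.65955
The odds of appointment attendance are about 1.66 times as high in the reminder sent group.

1.660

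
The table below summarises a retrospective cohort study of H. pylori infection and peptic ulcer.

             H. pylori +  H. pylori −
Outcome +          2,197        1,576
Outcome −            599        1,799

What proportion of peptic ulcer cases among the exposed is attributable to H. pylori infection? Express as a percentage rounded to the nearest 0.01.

Reading the table with exposure as columns: a = 2197 (H. pylori +, case), b = 599 (H. pylori +, non-case), c = 1576 (H. pylori −, case), d = 1799.
Risk in exposed = 2197/2796 = 0.78577; risk in unexposed = 1576/3375 = 0.46696.
RR = 0.78577/0.46696 = 1.68271
AR% = (RR − 1)/RR × 100 = (1.68271 − 1)/1.68271 × 100 = 40.5722%

40.57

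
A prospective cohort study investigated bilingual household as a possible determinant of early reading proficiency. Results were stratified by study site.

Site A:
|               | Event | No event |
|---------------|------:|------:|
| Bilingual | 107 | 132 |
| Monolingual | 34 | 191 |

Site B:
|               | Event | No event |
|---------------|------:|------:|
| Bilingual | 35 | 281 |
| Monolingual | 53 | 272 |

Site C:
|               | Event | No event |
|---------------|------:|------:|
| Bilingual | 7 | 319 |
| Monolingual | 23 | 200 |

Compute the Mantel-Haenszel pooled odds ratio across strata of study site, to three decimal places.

OR_MH = Σ(aᵢdᵢ/nᵢ) / Σ(bᵢcᵢ/nᵢ), where nᵢ is the stratum total.
Stratum 1 (Site A): n = 464; a·d/n = 107·191/464 = 44.0453; b·c/n = 132·34/464 = 9.6724
Stratum 2 (Site B): n = 641; a·d/n = 35·272/641 = 14.8518; b·c/n = 281·53/641 = 23.2340
Stratum 3 (Site C): n = 549; a·d/n = 7·200/549 = 2.5501; b·c/n = 319·23/549 = 13.3643
OR_MH = (44.0453 + 14.8518 + 2.5501) / (9.6724 + 23.2340 + 13.3643) = 61.4471 / 46.2707 = 1.32799

1.328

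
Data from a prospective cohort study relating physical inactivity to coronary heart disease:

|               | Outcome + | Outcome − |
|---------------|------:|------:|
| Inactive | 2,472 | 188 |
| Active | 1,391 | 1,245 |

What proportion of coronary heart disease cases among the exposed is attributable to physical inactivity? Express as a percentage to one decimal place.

43.2

Cells: a = 2472, b = 188, c = 1391, d = 1245.
Risk in exposed = 2472/2660 = 0.92932; risk in unexposed = 1391/2636 = 0.52769.
RR = 0.92932/0.52769 = 1.76110
AR% = (RR − 1)/RR × 100 = (1.76110 − 1)/1.76110 × 100 = 43.2174%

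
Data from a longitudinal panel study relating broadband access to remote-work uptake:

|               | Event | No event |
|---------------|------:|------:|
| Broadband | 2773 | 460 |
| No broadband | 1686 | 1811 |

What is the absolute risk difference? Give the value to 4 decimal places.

0.3756

Cells: a = 2773, b = 460, c = 1686, d = 1811.
Risk in exposed = 2773/3233 = 0.857717; risk in unexposed = 1686/3497 = 0.482128.
Risk difference = 0.857717 − 0.482128 = 0.375590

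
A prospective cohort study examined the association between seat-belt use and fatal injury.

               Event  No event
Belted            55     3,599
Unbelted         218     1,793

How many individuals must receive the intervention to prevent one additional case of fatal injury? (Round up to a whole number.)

11

Risk in treated group = 55/3654 = 0.01505; risk in control = 218/2011 = 0.10840.
Absolute risk reduction = 0.10840 − 0.01505 = 0.09335
NNT = 1 / ARR = 1 / 0.09335 = 10.712 → round up → 11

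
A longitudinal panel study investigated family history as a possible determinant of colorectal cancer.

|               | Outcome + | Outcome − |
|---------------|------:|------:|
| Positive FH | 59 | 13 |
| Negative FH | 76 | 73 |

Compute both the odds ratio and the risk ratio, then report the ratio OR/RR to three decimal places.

Cells: a = 59, b = 13, c = 76, d = 73.
OR = (59·73)/(13·76) = 4307/988 = 4.35931
Risk in exposed = 59/72 = 0.81944; risk in unexposed = 76/149 = 0.51007; RR = 1.60654
OR/RR = 4.35931 / 1.60654 = 2.71347
The outcome is not rare, so the OR lies further from 1 than the RR.

2.713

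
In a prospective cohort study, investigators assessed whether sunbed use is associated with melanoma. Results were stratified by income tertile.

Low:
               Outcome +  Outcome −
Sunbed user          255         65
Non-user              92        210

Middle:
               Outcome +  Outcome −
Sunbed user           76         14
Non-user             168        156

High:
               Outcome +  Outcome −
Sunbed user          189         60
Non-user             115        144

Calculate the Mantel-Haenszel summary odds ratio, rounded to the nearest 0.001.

OR_MH = Σ(aᵢdᵢ/nᵢ) / Σ(bᵢcᵢ/nᵢ), where nᵢ is the stratum total.
Stratum 1 (Low): n = 622; a·d/n = 255·210/622 = 86.0932; b·c/n = 65·92/622 = 9.6141
Stratum 2 (Middle): n = 414; a·d/n = 76·156/414 = 28.6377; b·c/n = 14·168/414 = 5.6812
Stratum 3 (High): n = 508; a·d/n = 189·144/508 = 53.5748; b·c/n = 60·115/508 = 13.5827
OR_MH = (86.0932 + 28.6377 + 53.5748) / (9.6141 + 5.6812 + 13.5827) = 168.3057 / 28.8780 = 5.82817

5.828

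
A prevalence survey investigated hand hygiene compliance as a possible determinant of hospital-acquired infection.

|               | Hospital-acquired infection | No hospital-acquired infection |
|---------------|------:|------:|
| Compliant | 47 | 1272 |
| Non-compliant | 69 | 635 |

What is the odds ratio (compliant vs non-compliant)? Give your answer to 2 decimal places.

0.34

Cells: a = 47, b = 1272, c = 69, d = 635.
OR = (a·d)/(b·c) = (47 × 635) / (1272 × 69) = 29845 / 87768 = 0.34004
Exposure is associated with lower odds of hospital-acquired infection (OR = 0.34 < 1).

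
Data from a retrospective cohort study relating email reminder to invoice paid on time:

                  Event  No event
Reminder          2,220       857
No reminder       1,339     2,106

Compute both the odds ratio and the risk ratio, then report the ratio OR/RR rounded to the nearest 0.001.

2.195

Cells: a = 2220, b = 857, c = 1339, d = 2106.
OR = (2220·2106)/(857·1339) = 4675320/1147523 = 4.07427
Risk in exposed = 2220/3077 = 0.72148; risk in unexposed = 1339/3445 = 0.38868; RR = 1.85624
OR/RR = 4.07427 / 1.85624 = 2.19491
The outcome is not rare, so the OR lies further from 1 than the RR.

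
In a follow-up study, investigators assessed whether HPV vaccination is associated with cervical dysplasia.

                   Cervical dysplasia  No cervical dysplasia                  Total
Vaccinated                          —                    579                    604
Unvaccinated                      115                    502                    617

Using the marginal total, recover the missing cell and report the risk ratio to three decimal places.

The missing cell is in the exposed row: 604 − 579 = 25.
So a = 25, b = 579, c = 115, d = 502.
RR = [a/(a+b)] / [c/(c+d)] = (25/604) / (115/617) = 0.04139/0.18639 = 0.22207

0.222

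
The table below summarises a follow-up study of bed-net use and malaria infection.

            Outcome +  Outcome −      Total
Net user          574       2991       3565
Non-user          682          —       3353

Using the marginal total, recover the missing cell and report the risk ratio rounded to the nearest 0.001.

0.792

The missing cell is in the unexposed row: 3353 − 682 = 2671.
So a = 574, b = 2991, c = 682, d = 2671.
RR = [a/(a+b)] / [c/(c+d)] = (574/3565) / (682/3353) = 0.16101/0.20340 = 0.79159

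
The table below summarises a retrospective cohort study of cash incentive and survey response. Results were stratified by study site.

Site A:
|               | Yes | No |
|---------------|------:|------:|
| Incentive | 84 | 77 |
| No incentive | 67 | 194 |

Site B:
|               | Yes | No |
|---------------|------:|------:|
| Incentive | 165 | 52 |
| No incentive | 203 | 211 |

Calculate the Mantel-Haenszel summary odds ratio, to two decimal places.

3.24

OR_MH = Σ(aᵢdᵢ/nᵢ) / Σ(bᵢcᵢ/nᵢ), where nᵢ is the stratum total.
Stratum 1 (Site A): n = 422; a·d/n = 84·194/422 = 38.6161; b·c/n = 77·67/422 = 12.2251
Stratum 2 (Site B): n = 631; a·d/n = 165·211/631 = 55.1743; b·c/n = 52·203/631 = 16.7290
OR_MH = (38.6161 + 55.1743) / (12.2251 + 16.7290) = 93.7904 / 28.9541 = 3.23928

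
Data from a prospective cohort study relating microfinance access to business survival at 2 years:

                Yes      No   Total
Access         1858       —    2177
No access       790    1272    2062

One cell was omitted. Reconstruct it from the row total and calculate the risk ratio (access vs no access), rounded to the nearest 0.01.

The missing cell is in the exposed row: 2177 − 1858 = 319.
So a = 1858, b = 319, c = 790, d = 1272.
RR = [a/(a+b)] / [c/(c+d)] = (1858/2177) / (790/2062) = 0.85347/0.38312 = 2.22766

2.23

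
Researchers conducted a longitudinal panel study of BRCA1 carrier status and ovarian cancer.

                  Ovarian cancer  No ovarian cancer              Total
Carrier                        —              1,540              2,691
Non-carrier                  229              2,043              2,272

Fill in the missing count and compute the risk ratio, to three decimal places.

The missing cell is in the exposed row: 2691 − 1540 = 1151.
So a = 1151, b = 1540, c = 229, d = 2043.
RR = [a/(a+b)] / [c/(c+d)] = (1151/2691) / (229/2272) = 0.42772/0.10079 = 4.24360

4.244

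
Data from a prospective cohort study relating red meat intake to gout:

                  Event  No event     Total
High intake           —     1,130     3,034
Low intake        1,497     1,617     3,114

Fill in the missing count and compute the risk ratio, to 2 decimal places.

The missing cell is in the exposed row: 3034 − 1130 = 1904.
So a = 1904, b = 1130, c = 1497, d = 1617.
RR = [a/(a+b)] / [c/(c+d)] = (1904/3034) / (1497/3114) = 0.62755/0.48073 = 1.30541

1.31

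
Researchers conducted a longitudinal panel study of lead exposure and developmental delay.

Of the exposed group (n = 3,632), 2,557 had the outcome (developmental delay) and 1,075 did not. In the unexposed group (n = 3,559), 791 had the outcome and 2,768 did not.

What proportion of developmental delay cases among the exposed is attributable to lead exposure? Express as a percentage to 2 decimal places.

68.43

From the description: a = 2557, b = 1075, c = 791, d = 2768.
Risk in exposed = 2557/3632 = 0.70402; risk in unexposed = 791/3559 = 0.22225.
RR = 0.70402/0.22225 = 3.16764
AR% = (RR − 1)/RR × 100 = (3.16764 − 1)/3.16764 × 100 = 68.4308%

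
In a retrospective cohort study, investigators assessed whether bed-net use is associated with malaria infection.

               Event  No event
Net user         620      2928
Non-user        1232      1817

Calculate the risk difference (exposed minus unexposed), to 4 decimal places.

-0.2293

Cells: a = 620, b = 2928, c = 1232, d = 1817.
Risk in exposed = 620/3548 = 0.174746; risk in unexposed = 1232/3049 = 0.404067.
Risk difference = 0.174746 − 0.404067 = -0.229321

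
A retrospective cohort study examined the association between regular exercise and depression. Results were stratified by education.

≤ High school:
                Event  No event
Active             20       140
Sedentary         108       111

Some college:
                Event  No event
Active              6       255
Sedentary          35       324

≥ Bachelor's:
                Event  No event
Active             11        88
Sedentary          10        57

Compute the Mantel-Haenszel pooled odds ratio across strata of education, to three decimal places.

OR_MH = Σ(aᵢdᵢ/nᵢ) / Σ(bᵢcᵢ/nᵢ), where nᵢ is the stratum total.
Stratum 1 (≤ High school): n = 379; a·d/n = 20·111/379 = 5.8575; b·c/n = 140·108/379 = 39.8945
Stratum 2 (Some college): n = 620; a·d/n = 6·324/620 = 3.1355; b·c/n = 255·35/620 = 14.3952
Stratum 3 (≥ Bachelor's): n = 166; a·d/n = 11·57/166 = 3.7771; b·c/n = 88·10/166 = 5.3012
OR_MH = (5.8575 + 3.1355 + 3.7771) / (39.8945 + 14.3952 + 5.3012) = 12.7701 / 59.5908 = 0.21430

0.214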